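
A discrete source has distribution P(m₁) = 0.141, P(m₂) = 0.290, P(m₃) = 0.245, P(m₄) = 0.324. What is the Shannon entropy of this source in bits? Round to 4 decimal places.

H = −Σ pᵢ log₂ pᵢ.
−0.141·log₂(0.141) = 0.3985
−0.290·log₂(0.290) = 0.5179
−0.245·log₂(0.245) = 0.4971
−0.324·log₂(0.324) = 0.5268
Sum ≈ 1.9403 → 1.9403 bits.

1.9403 bits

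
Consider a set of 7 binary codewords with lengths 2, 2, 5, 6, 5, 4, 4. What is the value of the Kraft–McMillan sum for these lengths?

0.703125

With common denominator 2^6 = 64: Σ 2^(−ℓᵢ) = 16/64 + 16/64 + 2/64 + 1/64 + 2/64 + 4/64 + 4/64 = 45/64 = 0.703125.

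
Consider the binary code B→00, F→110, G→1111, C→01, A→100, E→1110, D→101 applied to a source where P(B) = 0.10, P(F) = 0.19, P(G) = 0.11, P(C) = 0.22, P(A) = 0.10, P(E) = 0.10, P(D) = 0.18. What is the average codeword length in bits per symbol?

2.89 bits/symbol

L̄ = Σ pᵢ·ℓᵢ = 0.10·2 + 0.19·3 + 0.11·4 + 0.22·2 + 0.10·3 + 0.10·4 + 0.18·3 = 2.89 bits/symbol.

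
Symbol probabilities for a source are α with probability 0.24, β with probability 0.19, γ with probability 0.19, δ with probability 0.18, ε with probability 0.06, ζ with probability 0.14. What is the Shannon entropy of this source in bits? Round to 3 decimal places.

2.491 bits

H = −Σ pᵢ log₂ pᵢ.
−0.24·log₂(0.24) = 0.4941
−0.19·log₂(0.19) = 0.4552
−0.19·log₂(0.19) = 0.4552
−0.18·log₂(0.18) = 0.4453
−0.06·log₂(0.06) = 0.2435
−0.14·log₂(0.14) = 0.3971
Sum ≈ 2.4905 → 2.491 bits.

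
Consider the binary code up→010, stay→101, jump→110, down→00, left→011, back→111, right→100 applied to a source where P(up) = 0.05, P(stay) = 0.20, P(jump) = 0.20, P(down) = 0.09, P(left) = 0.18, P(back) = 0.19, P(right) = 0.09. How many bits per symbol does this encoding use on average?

L̄ = Σ pᵢ·ℓᵢ = 0.05·3 + 0.20·3 + 0.20·3 + 0.09·2 + 0.18·3 + 0.19·3 + 0.09·3 = 2.91 bits/symbol.

2.91 bits/symbol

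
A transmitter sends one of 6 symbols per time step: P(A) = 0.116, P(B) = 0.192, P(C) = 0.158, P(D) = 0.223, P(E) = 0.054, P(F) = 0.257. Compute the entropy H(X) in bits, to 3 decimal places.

2.452 bits

H = −Σ pᵢ log₂ pᵢ.
−0.116·log₂(0.116) = 0.3605
−0.192·log₂(0.192) = 0.4571
−0.158·log₂(0.158) = 0.4206
−0.223·log₂(0.223) = 0.4828
−0.054·log₂(0.054) = 0.2274
−0.257·log₂(0.257) = 0.5038
Sum ≈ 2.4521 → 2.452 bits.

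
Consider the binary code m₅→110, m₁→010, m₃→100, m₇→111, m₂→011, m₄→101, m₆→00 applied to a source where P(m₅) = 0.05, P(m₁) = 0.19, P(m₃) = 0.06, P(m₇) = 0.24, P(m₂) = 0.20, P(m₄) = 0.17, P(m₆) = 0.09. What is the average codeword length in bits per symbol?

L̄ = Σ pᵢ·ℓᵢ = 0.05·3 + 0.19·3 + 0.06·3 + 0.24·3 + 0.20·3 + 0.17·3 + 0.09·2 = 2.91 bits/symbol.

2.91 bits/symbol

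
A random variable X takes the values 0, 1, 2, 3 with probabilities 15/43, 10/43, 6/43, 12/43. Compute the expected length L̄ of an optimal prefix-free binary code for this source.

2 bits/symbol

Repeatedly combine the two least-probable nodes; the expected code length is the sum of the merged weights.
merge 6/43 + 10/43 → 16/43
merge 12/43 + 15/43 → 27/43
merge 16/43 + 27/43 → 1
L = 16/43 + 27/43 + 1 = 2 bits/symbol.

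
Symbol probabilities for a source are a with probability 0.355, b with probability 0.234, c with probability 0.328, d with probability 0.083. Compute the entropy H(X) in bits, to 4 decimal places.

H = −Σ pᵢ log₂ pᵢ.
−0.355·log₂(0.355) = 0.5304
−0.234·log₂(0.234) = 0.4903
−0.328·log₂(0.328) = 0.5275
−0.083·log₂(0.083) = 0.2980
Sum ≈ 1.8463 → 1.8463 bits.

1.8463 bits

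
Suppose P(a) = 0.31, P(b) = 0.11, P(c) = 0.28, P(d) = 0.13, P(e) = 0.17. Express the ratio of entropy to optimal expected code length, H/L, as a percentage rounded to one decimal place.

98.5%

Entropy H = −Σ p log₂ p ≈ 2.2055 bits.
Huffman merges: 11/100+13/100→6/25; 17/100+6/25→41/100; 7/25+31/100→59/100; 41/100+59/100→1. L = 56/25 ≈ 2.2400.
Efficiency = H/L = 2.2055/2.2400 = 98.5%.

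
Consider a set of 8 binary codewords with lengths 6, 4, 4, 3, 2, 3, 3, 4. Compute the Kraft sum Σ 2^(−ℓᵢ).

With common denominator 2^6 = 64: Σ 2^(−ℓᵢ) = 1/64 + 4/64 + 4/64 + 8/64 + 16/64 + 8/64 + 8/64 + 4/64 = 53/64 = 0.828125.

0.828125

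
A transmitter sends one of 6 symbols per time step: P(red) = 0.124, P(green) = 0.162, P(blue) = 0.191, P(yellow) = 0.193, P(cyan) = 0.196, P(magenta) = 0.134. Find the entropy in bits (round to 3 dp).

H = −Σ pᵢ log₂ pᵢ.
−0.124·log₂(0.124) = 0.3734
−0.162·log₂(0.162) = 0.4254
−0.191·log₂(0.191) = 0.4562
−0.193·log₂(0.193) = 0.4581
−0.196·log₂(0.196) = 0.4608
−0.134·log₂(0.134) = 0.3886
Sum ≈ 2.5624 → 2.562 bits.

2.562 bits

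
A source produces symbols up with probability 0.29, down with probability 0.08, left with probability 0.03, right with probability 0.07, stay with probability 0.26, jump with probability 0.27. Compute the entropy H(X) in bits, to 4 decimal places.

H = −Σ pᵢ log₂ pᵢ.
−0.29·log₂(0.29) = 0.5179
−0.08·log₂(0.08) = 0.2915
−0.03·log₂(0.03) = 0.1518
−0.07·log₂(0.07) = 0.2686
−0.26·log₂(0.26) = 0.5053
−0.27·log₂(0.27) = 0.5100
Sum ≈ 2.2450 → 2.2450 bits.

2.2450 bits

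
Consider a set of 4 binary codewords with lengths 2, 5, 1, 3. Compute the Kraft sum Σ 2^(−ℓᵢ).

0.90625

With common denominator 2^5 = 32: Σ 2^(−ℓᵢ) = 8/32 + 1/32 + 16/32 + 4/32 = 29/32 = 0.90625.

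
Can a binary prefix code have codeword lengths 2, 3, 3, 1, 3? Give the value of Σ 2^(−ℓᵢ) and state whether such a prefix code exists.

With common denominator 2^3 = 8: Σ 2^(−ℓᵢ) = 2/8 + 1/8 + 1/8 + 4/8 + 1/8 = 9/8 = 1.125.
Kraft's inequality requires Σ ≤ 1; here Σ = 1.125 > 1, so no such prefix code exists.

1.125; no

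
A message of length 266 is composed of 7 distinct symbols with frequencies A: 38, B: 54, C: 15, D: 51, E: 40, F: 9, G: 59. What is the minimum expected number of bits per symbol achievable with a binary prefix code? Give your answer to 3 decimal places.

2.665 bits/symbol

Probabilities are the counts divided by 266.
Repeatedly combine the two least-probable nodes; the expected code length is the sum of the merged weights.
merge 9/266 + 15/266 → 12/133
merge 12/133 + 1/7 → 31/133
merge 20/133 + 51/266 → 13/38
merge 27/133 + 59/266 → 113/266
merge 31/133 + 13/38 → 153/266
merge 113/266 + 153/266 → 1
L = 12/133 + 31/133 + 13/38 + 113/266 + 153/266 + 1 = 709/266 ≈ 2.665 bits/symbol.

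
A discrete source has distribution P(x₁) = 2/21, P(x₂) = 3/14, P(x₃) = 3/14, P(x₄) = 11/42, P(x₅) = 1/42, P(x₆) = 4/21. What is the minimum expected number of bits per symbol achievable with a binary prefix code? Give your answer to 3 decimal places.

2.429 bits/symbol

Repeatedly combine the two least-probable nodes; the expected code length is the sum of the merged weights.
merge 1/42 + 2/21 → 5/42
merge 5/42 + 4/21 → 13/42
merge 3/14 + 3/14 → 3/7
merge 11/42 + 13/42 → 4/7
merge 3/7 + 4/7 → 1
L = 5/42 + 13/42 + 3/7 + 4/7 + 1 = 17/7 ≈ 2.429 bits/symbol.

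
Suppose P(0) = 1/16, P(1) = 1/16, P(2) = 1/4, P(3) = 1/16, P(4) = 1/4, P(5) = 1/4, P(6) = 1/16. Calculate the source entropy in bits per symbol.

Each probability is a power of 1/2, so log₂(1/p) is an integer.
H = Σ p·log₂(1/p) = 1/16·4 + 1/16·4 + 1/4·2 + 1/16·4 + 1/4·2 + 1/4·2 + 1/16·4 = 2.5 bits.

2.5 bits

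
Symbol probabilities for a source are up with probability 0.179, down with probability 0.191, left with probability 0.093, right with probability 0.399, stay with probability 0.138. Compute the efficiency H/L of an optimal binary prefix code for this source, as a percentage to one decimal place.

Entropy H = −Σ p log₂ p ≈ 2.1423 bits.
Huffman merges: 93/1000+69/500→231/1000; 179/1000+191/1000→37/100; 231/1000+37/100→601/1000; 399/1000+601/1000→1. L = 1101/500 ≈ 2.2020.
Efficiency = H/L = 2.1423/2.2020 = 97.3%.

97.3%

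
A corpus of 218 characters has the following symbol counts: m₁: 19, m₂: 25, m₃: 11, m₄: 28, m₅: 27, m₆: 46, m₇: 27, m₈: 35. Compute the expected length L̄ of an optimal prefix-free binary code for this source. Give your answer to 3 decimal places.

Probabilities are the counts divided by 218.
Repeatedly combine the two least-probable nodes; the expected code length is the sum of the merged weights.
merge 11/218 + 19/218 → 15/109
merge 25/218 + 27/218 → 26/109
merge 27/218 + 14/109 → 55/218
merge 15/109 + 35/218 → 65/218
merge 23/109 + 26/109 → 49/109
merge 55/218 + 65/218 → 60/109
merge 49/109 + 60/109 → 1
L = 15/109 + 26/109 + 55/218 + 65/218 + 49/109 + 60/109 + 1 = 319/109 ≈ 2.927 bits/symbol.

2.927 bits/symbol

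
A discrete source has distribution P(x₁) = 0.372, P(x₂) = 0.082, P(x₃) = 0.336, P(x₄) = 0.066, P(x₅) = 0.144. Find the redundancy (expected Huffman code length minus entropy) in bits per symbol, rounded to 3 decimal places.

0.051 bits

Entropy H = −Σ p log₂ p ≈ 2.0167 bits.
Huffman merges: 33/500+41/500→37/250; 18/125+37/250→73/250; 73/250+42/125→157/250; 93/250+157/250→1. L = 517/250 ≈ 2.0680.
L − H = 2.0680 − 2.0167 = 0.051 bits.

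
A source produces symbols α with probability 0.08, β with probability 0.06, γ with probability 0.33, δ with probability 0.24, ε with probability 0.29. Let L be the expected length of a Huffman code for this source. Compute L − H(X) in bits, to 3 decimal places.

0.065 bits

Entropy H = −Σ p log₂ p ≈ 2.0749 bits.
Huffman merges: 3/50+2/25→7/50; 7/50+6/25→19/50; 29/100+33/100→31/50; 19/50+31/50→1. L = 107/50 ≈ 2.1400.
L − H = 2.1400 − 2.0749 = 0.065 bits.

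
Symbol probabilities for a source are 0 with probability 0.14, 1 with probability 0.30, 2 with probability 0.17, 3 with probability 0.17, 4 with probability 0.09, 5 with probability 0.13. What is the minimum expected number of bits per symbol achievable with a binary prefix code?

Repeatedly combine the two least-probable nodes; the expected code length is the sum of the merged weights.
merge 9/100 + 13/100 → 11/50
merge 7/50 + 17/100 → 31/100
merge 17/100 + 11/50 → 39/100
merge 3/10 + 31/100 → 61/100
merge 39/100 + 61/100 → 1
L = 11/50 + 31/100 + 39/100 + 61/100 + 1 = 253/100 = 2.53 bits/symbol.

2.53 bits/symbol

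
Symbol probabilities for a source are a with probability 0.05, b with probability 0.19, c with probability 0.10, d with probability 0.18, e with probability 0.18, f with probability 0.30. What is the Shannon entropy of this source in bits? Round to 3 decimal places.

2.415 bits

H = −Σ pᵢ log₂ pᵢ.
−0.05·log₂(0.05) = 0.2161
−0.19·log₂(0.19) = 0.4552
−0.10·log₂(0.10) = 0.3322
−0.18·log₂(0.18) = 0.4453
−0.18·log₂(0.18) = 0.4453
−0.30·log₂(0.30) = 0.5211
Sum ≈ 2.4152 → 2.415 bits.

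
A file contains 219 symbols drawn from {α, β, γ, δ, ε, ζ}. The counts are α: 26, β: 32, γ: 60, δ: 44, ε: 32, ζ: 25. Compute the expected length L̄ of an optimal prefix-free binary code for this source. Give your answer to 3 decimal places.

2.525 bits/symbol

Probabilities are the counts divided by 219.
Repeatedly combine the two least-probable nodes; the expected code length is the sum of the merged weights.
merge 25/219 + 26/219 → 17/73
merge 32/219 + 32/219 → 64/219
merge 44/219 + 17/73 → 95/219
merge 20/73 + 64/219 → 124/219
merge 95/219 + 124/219 → 1
L = 17/73 + 64/219 + 95/219 + 124/219 + 1 = 553/219 ≈ 2.525 bits/symbol.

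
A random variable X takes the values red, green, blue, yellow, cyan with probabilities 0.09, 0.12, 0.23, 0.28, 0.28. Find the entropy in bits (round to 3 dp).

2.196 bits

H = −Σ pᵢ log₂ pᵢ.
−0.09·log₂(0.09) = 0.3127
−0.12·log₂(0.12) = 0.3671
−0.23·log₂(0.23) = 0.4877
−0.28·log₂(0.28) = 0.5142
−0.28·log₂(0.28) = 0.5142
Sum ≈ 2.1958 → 2.196 bits.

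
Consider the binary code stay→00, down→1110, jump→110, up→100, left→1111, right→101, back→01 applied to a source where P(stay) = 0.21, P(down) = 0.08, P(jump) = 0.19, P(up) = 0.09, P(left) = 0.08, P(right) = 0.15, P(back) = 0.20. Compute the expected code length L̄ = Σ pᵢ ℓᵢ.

L̄ = Σ pᵢ·ℓᵢ = 0.21·2 + 0.08·4 + 0.19·3 + 0.09·3 + 0.08·4 + 0.15·3 + 0.20·2 = 2.75 bits/symbol.

2.75 bits/symbol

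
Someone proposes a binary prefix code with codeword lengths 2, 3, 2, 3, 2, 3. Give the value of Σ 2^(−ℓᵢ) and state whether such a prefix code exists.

1.125; no

With common denominator 2^3 = 8: Σ 2^(−ℓᵢ) = 2/8 + 1/8 + 2/8 + 1/8 + 2/8 + 1/8 = 9/8 = 1.125.
Kraft's inequality requires Σ ≤ 1; here Σ = 1.125 > 1, so no such prefix code exists.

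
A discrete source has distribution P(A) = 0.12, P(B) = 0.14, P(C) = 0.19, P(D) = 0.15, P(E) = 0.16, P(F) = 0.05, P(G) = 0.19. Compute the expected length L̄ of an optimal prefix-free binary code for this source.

2.79 bits/symbol

Repeatedly combine the two least-probable nodes; the expected code length is the sum of the merged weights.
merge 1/20 + 3/25 → 17/100
merge 7/50 + 3/20 → 29/100
merge 4/25 + 17/100 → 33/100
merge 19/100 + 19/100 → 19/50
merge 29/100 + 33/100 → 31/50
merge 19/50 + 31/50 → 1
L = 17/100 + 29/100 + 33/100 + 19/50 + 31/50 + 1 = 279/100 = 2.79 bits/symbol.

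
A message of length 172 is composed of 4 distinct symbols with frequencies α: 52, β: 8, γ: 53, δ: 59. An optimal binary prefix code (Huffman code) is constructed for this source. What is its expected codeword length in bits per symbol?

2 bits/symbol

Probabilities are the counts divided by 172.
Repeatedly combine the two least-probable nodes; the expected code length is the sum of the merged weights.
merge 2/43 + 13/43 → 15/43
merge 53/172 + 59/172 → 28/43
merge 15/43 + 28/43 → 1
L = 15/43 + 28/43 + 1 = 2 bits/symbol.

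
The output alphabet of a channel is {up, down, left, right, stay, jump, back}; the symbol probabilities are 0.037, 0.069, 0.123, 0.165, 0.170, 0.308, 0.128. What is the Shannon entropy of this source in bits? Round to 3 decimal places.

2.580 bits

H = −Σ pᵢ log₂ pᵢ.
−0.037·log₂(0.037) = 0.1760
−0.069·log₂(0.069) = 0.2662
−0.123·log₂(0.123) = 0.3719
−0.165·log₂(0.165) = 0.4289
−0.170·log₂(0.170) = 0.4346
−0.308·log₂(0.308) = 0.5233
−0.128·log₂(0.128) = 0.3796
Sum ≈ 2.5804 → 2.580 bits.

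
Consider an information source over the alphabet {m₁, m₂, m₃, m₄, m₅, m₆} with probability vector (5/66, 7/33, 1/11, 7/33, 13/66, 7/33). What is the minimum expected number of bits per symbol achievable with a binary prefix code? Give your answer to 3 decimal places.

Repeatedly combine the two least-probable nodes; the expected code length is the sum of the merged weights.
merge 5/66 + 1/11 → 1/6
merge 1/6 + 13/66 → 4/11
merge 7/33 + 7/33 → 14/33
merge 7/33 + 4/11 → 19/33
merge 14/33 + 19/33 → 1
L = 1/6 + 4/11 + 14/33 + 19/33 + 1 = 167/66 ≈ 2.530 bits/symbol.

2.530 bits/symbol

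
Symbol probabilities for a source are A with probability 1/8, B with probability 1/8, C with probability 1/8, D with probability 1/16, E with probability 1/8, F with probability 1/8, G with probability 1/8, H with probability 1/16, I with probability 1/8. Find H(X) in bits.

3.125 bits

Each probability is a power of 1/2, so log₂(1/p) is an integer.
H = Σ p·log₂(1/p) = 1/8·3 + 1/8·3 + 1/8·3 + 1/16·4 + 1/8·3 + 1/8·3 + 1/8·3 + 1/16·4 + 1/8·3 = 3.125 bits.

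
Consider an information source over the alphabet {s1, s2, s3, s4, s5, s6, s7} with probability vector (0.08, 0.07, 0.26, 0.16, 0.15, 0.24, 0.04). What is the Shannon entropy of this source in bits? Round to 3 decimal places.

H = −Σ pᵢ log₂ pᵢ.
−0.08·log₂(0.08) = 0.2915
−0.07·log₂(0.07) = 0.2686
−0.26·log₂(0.26) = 0.5053
−0.16·log₂(0.16) = 0.4230
−0.15·log₂(0.15) = 0.4105
−0.24·log₂(0.24) = 0.4941
−0.04·log₂(0.04) = 0.1858
Sum ≈ 2.5788 → 2.579 bits.

2.579 bits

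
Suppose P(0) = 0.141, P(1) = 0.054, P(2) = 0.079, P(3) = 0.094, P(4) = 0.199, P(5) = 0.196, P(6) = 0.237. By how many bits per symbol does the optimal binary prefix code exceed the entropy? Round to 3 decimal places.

Entropy H = −Σ p log₂ p ≈ 2.6524 bits.
Huffman merges: 27/500+79/1000→133/1000; 47/500+133/1000→227/1000; 141/1000+49/250→337/1000; 199/1000+227/1000→213/500; 237/1000+337/1000→287/500; 213/500+287/500→1. L = 2697/1000 ≈ 2.6970.
L − H = 2.6970 − 2.6524 = 0.045 bits.

0.045 bits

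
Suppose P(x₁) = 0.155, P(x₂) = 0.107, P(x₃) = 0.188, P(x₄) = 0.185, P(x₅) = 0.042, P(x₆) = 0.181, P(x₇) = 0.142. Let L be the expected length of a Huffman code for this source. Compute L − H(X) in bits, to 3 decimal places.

Entropy H = −Σ p log₂ p ≈ 2.7039 bits.
Huffman merges: 21/500+107/1000→149/1000; 71/500+149/1000→291/1000; 31/200+181/1000→42/125; 37/200+47/250→373/1000; 291/1000+42/125→627/1000; 373/1000+627/1000→1. L = 347/125 ≈ 2.7760.
L − H = 2.7760 − 2.7039 = 0.072 bits.

0.072 bits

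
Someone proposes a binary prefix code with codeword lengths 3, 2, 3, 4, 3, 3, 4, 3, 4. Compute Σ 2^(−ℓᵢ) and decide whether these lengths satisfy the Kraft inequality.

1.0625; no

With common denominator 2^4 = 16: Σ 2^(−ℓᵢ) = 2/16 + 4/16 + 2/16 + 1/16 + 2/16 + 2/16 + 1/16 + 2/16 + 1/16 = 17/16 = 1.0625.
Kraft's inequality requires Σ ≤ 1; here Σ = 1.0625 > 1, so no such prefix code exists.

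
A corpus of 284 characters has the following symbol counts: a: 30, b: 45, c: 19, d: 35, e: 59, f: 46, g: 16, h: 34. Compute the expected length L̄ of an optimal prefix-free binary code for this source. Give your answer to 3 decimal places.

Probabilities are the counts divided by 284.
Repeatedly combine the two least-probable nodes; the expected code length is the sum of the merged weights.
merge 4/71 + 19/284 → 35/284
merge 15/142 + 17/142 → 16/71
merge 35/284 + 35/284 → 35/142
merge 45/284 + 23/142 → 91/284
merge 59/284 + 16/71 → 123/284
merge 35/142 + 91/284 → 161/284
merge 123/284 + 161/284 → 1
L = 35/284 + 16/71 + 35/142 + 91/284 + 123/284 + 161/284 + 1 = 207/71 ≈ 2.915 bits/symbol.

2.915 bits/symbol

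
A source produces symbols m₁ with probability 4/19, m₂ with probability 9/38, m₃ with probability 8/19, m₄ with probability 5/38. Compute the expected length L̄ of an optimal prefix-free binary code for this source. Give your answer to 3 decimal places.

1.921 bits/symbol

Repeatedly combine the two least-probable nodes; the expected code length is the sum of the merged weights.
merge 5/38 + 4/19 → 13/38
merge 9/38 + 13/38 → 11/19
merge 8/19 + 11/19 → 1
L = 13/38 + 11/19 + 1 = 73/38 ≈ 1.921 bits/symbol.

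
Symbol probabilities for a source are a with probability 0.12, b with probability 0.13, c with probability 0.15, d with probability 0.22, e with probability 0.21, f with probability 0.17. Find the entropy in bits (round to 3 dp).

H = −Σ pᵢ log₂ pᵢ.
−0.12·log₂(0.12) = 0.3671
−0.13·log₂(0.13) = 0.3826
−0.15·log₂(0.15) = 0.4105
−0.22·log₂(0.22) = 0.4806
−0.21·log₂(0.21) = 0.4728
−0.17·log₂(0.17) = 0.4346
Sum ≈ 2.5482 → 2.548 bits.

2.548 bits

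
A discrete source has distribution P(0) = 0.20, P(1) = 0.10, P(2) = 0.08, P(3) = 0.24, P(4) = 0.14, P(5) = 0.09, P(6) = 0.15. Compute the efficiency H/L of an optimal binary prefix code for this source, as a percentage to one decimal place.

99.0%

Entropy H = −Σ p log₂ p ≈ 2.7025 bits.
Huffman merges: 2/25+9/100→17/100; 1/10+7/50→6/25; 3/20+17/100→8/25; 1/5+6/25→11/25; 6/25+8/25→14/25; 11/25+14/25→1. L = 273/100 ≈ 2.7300.
Efficiency = H/L = 2.7025/2.7300 = 99.0%.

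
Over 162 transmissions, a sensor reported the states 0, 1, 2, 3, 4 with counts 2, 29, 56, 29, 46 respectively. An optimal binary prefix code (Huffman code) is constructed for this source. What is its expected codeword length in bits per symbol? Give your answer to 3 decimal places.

Probabilities are the counts divided by 162.
Repeatedly combine the two least-probable nodes; the expected code length is the sum of the merged weights.
merge 1/81 + 29/162 → 31/162
merge 29/162 + 31/162 → 10/27
merge 23/81 + 28/81 → 17/27
merge 10/27 + 17/27 → 1
L = 31/162 + 10/27 + 17/27 + 1 = 355/162 ≈ 2.191 bits/symbol.

2.191 bits/symbol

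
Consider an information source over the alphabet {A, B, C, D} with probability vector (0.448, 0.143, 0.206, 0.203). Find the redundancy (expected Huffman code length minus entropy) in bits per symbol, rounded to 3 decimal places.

Entropy H = −Σ p log₂ p ≈ 1.8567 bits.
Huffman merges: 143/1000+203/1000→173/500; 103/500+173/500→69/125; 56/125+69/125→1. L = 949/500 ≈ 1.8980.
L − H = 1.8980 − 1.8567 = 0.041 bits.

0.041 bits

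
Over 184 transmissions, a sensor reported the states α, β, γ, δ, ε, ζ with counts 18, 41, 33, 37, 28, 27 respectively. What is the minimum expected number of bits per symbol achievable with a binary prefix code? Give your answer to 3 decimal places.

Probabilities are the counts divided by 184.
Repeatedly combine the two least-probable nodes; the expected code length is the sum of the merged weights.
merge 9/92 + 27/184 → 45/184
merge 7/46 + 33/184 → 61/184
merge 37/184 + 41/184 → 39/92
merge 45/184 + 61/184 → 53/92
merge 39/92 + 53/92 → 1
L = 45/184 + 61/184 + 39/92 + 53/92 + 1 = 237/92 ≈ 2.576 bits/symbol.

2.576 bits/symbol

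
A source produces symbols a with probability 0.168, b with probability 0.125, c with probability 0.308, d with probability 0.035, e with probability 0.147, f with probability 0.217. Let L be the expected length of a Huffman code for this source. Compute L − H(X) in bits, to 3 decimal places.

Entropy H = −Σ p log₂ p ≈ 2.3848 bits.
Huffman merges: 7/200+1/8→4/25; 147/1000+4/25→307/1000; 21/125+217/1000→77/200; 307/1000+77/250→123/200; 77/200+123/200→1. L = 2467/1000 ≈ 2.4670.
L − H = 2.4670 − 2.3848 = 0.082 bits.

0.082 bits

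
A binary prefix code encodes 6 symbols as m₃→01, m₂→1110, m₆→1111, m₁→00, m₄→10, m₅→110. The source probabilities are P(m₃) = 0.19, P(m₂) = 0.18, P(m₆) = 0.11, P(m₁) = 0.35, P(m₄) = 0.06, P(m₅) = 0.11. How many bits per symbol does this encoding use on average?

2.69 bits/symbol

L̄ = Σ pᵢ·ℓᵢ = 0.19·2 + 0.18·4 + 0.11·4 + 0.35·2 + 0.06·2 + 0.11·3 = 2.69 bits/symbol.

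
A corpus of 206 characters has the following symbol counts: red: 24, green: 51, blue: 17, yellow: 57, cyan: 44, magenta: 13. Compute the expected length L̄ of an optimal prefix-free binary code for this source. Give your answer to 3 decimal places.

Probabilities are the counts divided by 206.
Repeatedly combine the two least-probable nodes; the expected code length is the sum of the merged weights.
merge 13/206 + 17/206 → 15/103
merge 12/103 + 15/103 → 27/103
merge 22/103 + 51/206 → 95/206
merge 27/103 + 57/206 → 111/206
merge 95/206 + 111/206 → 1
L = 15/103 + 27/103 + 95/206 + 111/206 + 1 = 248/103 ≈ 2.408 bits/symbol.

2.408 bits/symbol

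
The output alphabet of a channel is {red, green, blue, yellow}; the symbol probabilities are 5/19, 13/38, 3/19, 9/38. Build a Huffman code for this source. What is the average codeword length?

2 bits/symbol

Repeatedly combine the two least-probable nodes; the expected code length is the sum of the merged weights.
merge 3/19 + 9/38 → 15/38
merge 5/19 + 13/38 → 23/38
merge 15/38 + 23/38 → 1
L = 15/38 + 23/38 + 1 = 2 bits/symbol.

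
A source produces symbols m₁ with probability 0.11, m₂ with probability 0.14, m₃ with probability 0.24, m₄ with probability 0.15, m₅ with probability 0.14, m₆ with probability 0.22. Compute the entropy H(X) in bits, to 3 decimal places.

H = −Σ pᵢ log₂ pᵢ.
−0.11·log₂(0.11) = 0.3503
−0.14·log₂(0.14) = 0.3971
−0.24·log₂(0.24) = 0.4941
−0.15·log₂(0.15) = 0.4105
−0.14·log₂(0.14) = 0.3971
−0.22·log₂(0.22) = 0.4806
Sum ≈ 2.5298 → 2.530 bits.

2.530 bits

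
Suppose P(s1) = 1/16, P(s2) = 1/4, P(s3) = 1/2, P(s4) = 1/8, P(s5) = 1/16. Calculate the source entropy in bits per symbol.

Each probability is a power of 1/2, so log₂(1/p) is an integer.
H = Σ p·log₂(1/p) = 1/16·4 + 1/4·2 + 1/2·1 + 1/8·3 + 1/16·4 = 1.875 bits.

1.875 bits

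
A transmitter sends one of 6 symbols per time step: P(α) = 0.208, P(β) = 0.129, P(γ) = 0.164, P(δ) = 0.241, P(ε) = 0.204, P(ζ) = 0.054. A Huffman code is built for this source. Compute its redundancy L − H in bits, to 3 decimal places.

Entropy H = −Σ p log₂ p ≈ 2.4701 bits.
Huffman merges: 27/500+129/1000→183/1000; 41/250+183/1000→347/1000; 51/250+26/125→103/250; 241/1000+347/1000→147/250; 103/250+147/250→1. L = 253/100 ≈ 2.5300.
L − H = 2.5300 − 2.4701 = 0.060 bits.

0.060 bits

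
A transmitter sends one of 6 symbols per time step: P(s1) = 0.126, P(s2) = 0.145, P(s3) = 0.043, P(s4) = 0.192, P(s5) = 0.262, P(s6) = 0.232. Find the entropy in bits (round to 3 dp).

H = −Σ pᵢ log₂ pᵢ.
−0.126·log₂(0.126) = 0.3766
−0.145·log₂(0.145) = 0.4040
−0.043·log₂(0.043) = 0.1952
−0.192·log₂(0.192) = 0.4571
−0.262·log₂(0.262) = 0.5063
−0.232·log₂(0.232) = 0.4890
Sum ≈ 2.4281 → 2.428 bits.

2.428 bits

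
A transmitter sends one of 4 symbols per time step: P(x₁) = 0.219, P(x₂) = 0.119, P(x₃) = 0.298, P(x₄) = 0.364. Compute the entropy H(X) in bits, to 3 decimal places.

1.896 bits

H = −Σ pᵢ log₂ pᵢ.
−0.219·log₂(0.219) = 0.4798
−0.119·log₂(0.119) = 0.3654
−0.298·log₂(0.298) = 0.5205
−0.364·log₂(0.364) = 0.5307
Sum ≈ 1.8965 → 1.896 bits.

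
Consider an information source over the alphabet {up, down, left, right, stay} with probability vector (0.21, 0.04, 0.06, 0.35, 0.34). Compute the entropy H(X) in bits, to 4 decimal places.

H = −Σ pᵢ log₂ pᵢ.
−0.21·log₂(0.21) = 0.4728
−0.04·log₂(0.04) = 0.1858
−0.06·log₂(0.06) = 0.2435
−0.35·log₂(0.35) = 0.5301
−0.34·log₂(0.34) = 0.5292
Sum ≈ 1.9614 → 1.9614 bits.

1.9614 bits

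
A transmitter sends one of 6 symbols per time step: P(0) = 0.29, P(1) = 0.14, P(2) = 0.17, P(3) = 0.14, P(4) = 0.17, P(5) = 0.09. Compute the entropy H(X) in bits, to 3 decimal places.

2.494 bits

H = −Σ pᵢ log₂ pᵢ.
−0.29·log₂(0.29) = 0.5179
−0.14·log₂(0.14) = 0.3971
−0.17·log₂(0.17) = 0.4346
−0.14·log₂(0.14) = 0.3971
−0.17·log₂(0.17) = 0.4346
−0.09·log₂(0.09) = 0.3127
Sum ≈ 2.4940 → 2.494 bits.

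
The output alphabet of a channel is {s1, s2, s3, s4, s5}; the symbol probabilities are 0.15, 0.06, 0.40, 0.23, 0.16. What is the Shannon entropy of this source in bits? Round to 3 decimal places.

H = −Σ pᵢ log₂ pᵢ.
−0.15·log₂(0.15) = 0.4105
−0.06·log₂(0.06) = 0.2435
−0.40·log₂(0.40) = 0.5288
−0.23·log₂(0.23) = 0.4877
−0.16·log₂(0.16) = 0.4230
Sum ≈ 2.0935 → 2.094 bits.

2.094 bits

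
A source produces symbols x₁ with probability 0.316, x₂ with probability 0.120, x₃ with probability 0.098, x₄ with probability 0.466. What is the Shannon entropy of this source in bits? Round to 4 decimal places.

1.7340 bits

H = −Σ pᵢ log₂ pᵢ.
−0.316·log₂(0.316) = 0.5252
−0.120·log₂(0.120) = 0.3671
−0.098·log₂(0.098) = 0.3284
−0.466·log₂(0.466) = 0.5133
Sum ≈ 1.7340 → 1.7340 bits.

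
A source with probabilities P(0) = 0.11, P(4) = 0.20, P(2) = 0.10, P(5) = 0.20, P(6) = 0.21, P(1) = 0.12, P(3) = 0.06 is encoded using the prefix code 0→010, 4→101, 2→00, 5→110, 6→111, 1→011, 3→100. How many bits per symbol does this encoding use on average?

L̄ = Σ pᵢ·ℓᵢ = 0.11·3 + 0.20·3 + 0.10·2 + 0.20·3 + 0.21·3 + 0.12·3 + 0.06·3 = 2.9 bits/symbol.

2.9 bits/symbol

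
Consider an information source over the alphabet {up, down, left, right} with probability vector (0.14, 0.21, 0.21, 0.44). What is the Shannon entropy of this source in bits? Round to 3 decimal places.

H = −Σ pᵢ log₂ pᵢ.
−0.14·log₂(0.14) = 0.3971
−0.21·log₂(0.21) = 0.4728
−0.21·log₂(0.21) = 0.4728
−0.44·log₂(0.44) = 0.5211
Sum ≈ 1.8639 → 1.864 bits.

1.864 bits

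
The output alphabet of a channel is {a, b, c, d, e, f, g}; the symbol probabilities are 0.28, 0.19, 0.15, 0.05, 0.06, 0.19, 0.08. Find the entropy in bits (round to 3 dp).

2.586 bits

H = −Σ pᵢ log₂ pᵢ.
−0.28·log₂(0.28) = 0.5142
−0.19·log₂(0.19) = 0.4552
−0.15·log₂(0.15) = 0.4105
−0.05·log₂(0.05) = 0.2161
−0.06·log₂(0.06) = 0.2435
−0.19·log₂(0.19) = 0.4552
−0.08·log₂(0.08) = 0.2915
Sum ≈ 2.5864 → 2.586 bits.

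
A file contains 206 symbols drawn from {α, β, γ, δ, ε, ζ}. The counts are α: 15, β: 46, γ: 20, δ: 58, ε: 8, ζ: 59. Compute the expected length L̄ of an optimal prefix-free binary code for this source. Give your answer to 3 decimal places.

2.320 bits/symbol

Probabilities are the counts divided by 206.
Repeatedly combine the two least-probable nodes; the expected code length is the sum of the merged weights.
merge 4/103 + 15/206 → 23/206
merge 10/103 + 23/206 → 43/206
merge 43/206 + 23/103 → 89/206
merge 29/103 + 59/206 → 117/206
merge 89/206 + 117/206 → 1
L = 23/206 + 43/206 + 89/206 + 117/206 + 1 = 239/103 ≈ 2.320 bits/symbol.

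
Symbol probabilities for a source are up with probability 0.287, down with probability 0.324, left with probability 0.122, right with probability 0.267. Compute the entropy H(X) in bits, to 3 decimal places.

1.923 bits

H = −Σ pᵢ log₂ pᵢ.
−0.287·log₂(0.287) = 0.5169
−0.324·log₂(0.324) = 0.5268
−0.122·log₂(0.122) = 0.3703
−0.267·log₂(0.267) = 0.5087
Sum ≈ 1.9226 → 1.923 bits.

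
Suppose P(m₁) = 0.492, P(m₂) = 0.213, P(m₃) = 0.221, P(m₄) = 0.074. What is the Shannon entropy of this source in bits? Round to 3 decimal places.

1.738 bits

H = −Σ pᵢ log₂ pᵢ.
−0.492·log₂(0.492) = 0.5034
−0.213·log₂(0.213) = 0.4752
−0.221·log₂(0.221) = 0.4813
−0.074·log₂(0.074) = 0.2780
Sum ≈ 1.7379 → 1.738 bits.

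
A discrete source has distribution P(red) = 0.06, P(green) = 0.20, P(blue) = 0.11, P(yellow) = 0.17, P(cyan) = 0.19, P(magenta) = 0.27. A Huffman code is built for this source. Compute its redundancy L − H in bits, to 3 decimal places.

0.052 bits

Entropy H = −Σ p log₂ p ≈ 2.4580 bits.
Huffman merges: 3/50+11/100→17/100; 17/100+17/100→17/50; 19/100+1/5→39/100; 27/100+17/50→61/100; 39/100+61/100→1. L = 251/100 ≈ 2.5100.
L − H = 2.5100 − 2.4580 = 0.052 bits.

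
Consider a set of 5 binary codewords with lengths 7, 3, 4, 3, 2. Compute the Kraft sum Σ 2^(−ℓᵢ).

With common denominator 2^7 = 128: Σ 2^(−ℓᵢ) = 1/128 + 16/128 + 8/128 + 16/128 + 32/128 = 73/128 = 0.5703125.

0.5703125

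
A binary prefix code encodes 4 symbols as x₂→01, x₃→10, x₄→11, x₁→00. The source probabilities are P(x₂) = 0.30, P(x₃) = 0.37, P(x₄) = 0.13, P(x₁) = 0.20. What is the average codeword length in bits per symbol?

L̄ = Σ pᵢ·ℓᵢ = 0.30·2 + 0.37·2 + 0.13·2 + 0.20·2 = 2 bits/symbol.

2 bits/symbol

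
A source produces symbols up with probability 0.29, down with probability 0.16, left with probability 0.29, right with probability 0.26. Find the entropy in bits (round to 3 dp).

1.964 bits

H = −Σ pᵢ log₂ pᵢ.
−0.29·log₂(0.29) = 0.5179
−0.16·log₂(0.16) = 0.4230
−0.29·log₂(0.29) = 0.5179
−0.26·log₂(0.26) = 0.5053
Sum ≈ 1.9641 → 1.964 bits.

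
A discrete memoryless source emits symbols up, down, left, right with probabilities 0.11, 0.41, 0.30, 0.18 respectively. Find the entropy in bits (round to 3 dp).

H = −Σ pᵢ log₂ pᵢ.
−0.11·log₂(0.11) = 0.3503
−0.41·log₂(0.41) = 0.5274
−0.30·log₂(0.30) = 0.5211
−0.18·log₂(0.18) = 0.4453
Sum ≈ 1.8441 → 1.844 bits.

1.844 bits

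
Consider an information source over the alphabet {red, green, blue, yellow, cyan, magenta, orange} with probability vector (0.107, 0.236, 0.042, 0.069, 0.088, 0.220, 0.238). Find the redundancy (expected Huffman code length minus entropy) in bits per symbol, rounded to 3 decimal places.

Entropy H = −Σ p log₂ p ≈ 2.5769 bits.
Huffman merges: 21/500+69/1000→111/1000; 11/125+107/1000→39/200; 111/1000+39/200→153/500; 11/50+59/250→57/125; 119/500+153/500→68/125; 57/125+68/125→1. L = 653/250 ≈ 2.6120.
L − H = 2.6120 − 2.5769 = 0.035 bits.

0.035 bits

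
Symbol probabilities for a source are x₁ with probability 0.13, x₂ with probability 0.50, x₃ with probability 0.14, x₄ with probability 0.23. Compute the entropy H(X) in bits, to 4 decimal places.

H = −Σ pᵢ log₂ pᵢ.
−0.13·log₂(0.13) = 0.3826
−0.50·log₂(0.50) = 0.5000
−0.14·log₂(0.14) = 0.3971
−0.23·log₂(0.23) = 0.4877
Sum ≈ 1.7674 → 1.7674 bits.

1.7674 bits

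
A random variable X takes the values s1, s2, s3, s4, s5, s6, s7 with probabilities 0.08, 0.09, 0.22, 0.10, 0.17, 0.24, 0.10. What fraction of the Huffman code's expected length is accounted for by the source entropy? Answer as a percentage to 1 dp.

Entropy H = −Σ p log₂ p ≈ 2.6778 bits.
Huffman merges: 2/25+9/100→17/100; 1/10+1/10→1/5; 17/100+17/100→17/50; 1/5+11/50→21/50; 6/25+17/50→29/50; 21/50+29/50→1. L = 271/100 ≈ 2.7100.
Efficiency = H/L = 2.6778/2.7100 = 98.8%.

98.8%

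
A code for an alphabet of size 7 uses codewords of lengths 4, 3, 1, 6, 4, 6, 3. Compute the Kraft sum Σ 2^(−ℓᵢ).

0.90625

With common denominator 2^6 = 64: Σ 2^(−ℓᵢ) = 4/64 + 8/64 + 32/64 + 1/64 + 4/64 + 1/64 + 8/64 = 58/64 = 0.90625.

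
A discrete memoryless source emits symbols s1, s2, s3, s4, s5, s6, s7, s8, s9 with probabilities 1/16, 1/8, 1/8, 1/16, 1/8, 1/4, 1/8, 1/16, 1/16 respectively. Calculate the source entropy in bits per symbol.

Each probability is a power of 1/2, so log₂(1/p) is an integer.
H = Σ p·log₂(1/p) = 1/16·4 + 1/8·3 + 1/8·3 + 1/16·4 + 1/8·3 + 1/4·2 + 1/8·3 + 1/16·4 + 1/16·4 = 3 bits.

3 bits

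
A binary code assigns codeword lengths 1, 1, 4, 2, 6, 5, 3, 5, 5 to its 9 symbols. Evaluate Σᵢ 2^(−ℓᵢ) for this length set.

With common denominator 2^6 = 64: Σ 2^(−ℓᵢ) = 32/64 + 32/64 + 4/64 + 16/64 + 1/64 + 2/64 + 8/64 + 2/64 + 2/64 = 99/64 = 1.546875.

1.546875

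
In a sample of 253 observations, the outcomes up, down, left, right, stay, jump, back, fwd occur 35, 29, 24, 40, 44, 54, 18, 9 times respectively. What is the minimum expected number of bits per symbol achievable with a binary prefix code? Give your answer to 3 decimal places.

Probabilities are the counts divided by 253.
Repeatedly combine the two least-probable nodes; the expected code length is the sum of the merged weights.
merge 9/253 + 18/253 → 27/253
merge 24/253 + 27/253 → 51/253
merge 29/253 + 35/253 → 64/253
merge 40/253 + 4/23 → 84/253
merge 51/253 + 54/253 → 105/253
merge 64/253 + 84/253 → 148/253
merge 105/253 + 148/253 → 1
L = 27/253 + 51/253 + 64/253 + 84/253 + 105/253 + 148/253 + 1 = 732/253 ≈ 2.893 bits/symbol.

2.893 bits/symbol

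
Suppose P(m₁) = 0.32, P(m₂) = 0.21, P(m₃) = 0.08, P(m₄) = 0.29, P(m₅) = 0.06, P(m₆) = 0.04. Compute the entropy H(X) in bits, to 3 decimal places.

2.238 bits

H = −Σ pᵢ log₂ pᵢ.
−0.32·log₂(0.32) = 0.5260
−0.21·log₂(0.21) = 0.4728
−0.08·log₂(0.08) = 0.2915
−0.29·log₂(0.29) = 0.5179
−0.06·log₂(0.06) = 0.2435
−0.04·log₂(0.04) = 0.1858
Sum ≈ 2.2376 → 2.238 bits.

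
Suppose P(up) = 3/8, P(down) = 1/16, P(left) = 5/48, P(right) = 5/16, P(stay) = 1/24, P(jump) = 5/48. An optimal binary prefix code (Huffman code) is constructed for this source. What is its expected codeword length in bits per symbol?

2.25 bits/symbol

Repeatedly combine the two least-probable nodes; the expected code length is the sum of the merged weights.
merge 1/24 + 1/16 → 5/48
merge 5/48 + 5/48 → 5/24
merge 5/48 + 5/24 → 5/16
merge 5/16 + 5/16 → 5/8
merge 3/8 + 5/8 → 1
L = 5/48 + 5/24 + 5/16 + 5/8 + 1 = 9/4 = 2.25 bits/symbol.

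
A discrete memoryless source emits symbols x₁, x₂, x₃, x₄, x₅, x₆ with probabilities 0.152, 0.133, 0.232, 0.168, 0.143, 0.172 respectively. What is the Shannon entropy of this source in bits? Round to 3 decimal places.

2.560 bits

H = −Σ pᵢ log₂ pᵢ.
−0.152·log₂(0.152) = 0.4131
−0.133·log₂(0.133) = 0.3871
−0.232·log₂(0.232) = 0.4890
−0.168·log₂(0.168) = 0.4323
−0.143·log₂(0.143) = 0.4012
−0.172·log₂(0.172) = 0.4368
Sum ≈ 2.5596 → 2.560 bits.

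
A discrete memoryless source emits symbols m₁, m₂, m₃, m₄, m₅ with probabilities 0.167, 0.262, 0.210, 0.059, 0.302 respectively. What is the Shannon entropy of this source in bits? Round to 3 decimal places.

H = −Σ pᵢ log₂ pᵢ.
−0.167·log₂(0.167) = 0.4312
−0.262·log₂(0.262) = 0.5063
−0.210·log₂(0.210) = 0.4728
−0.059·log₂(0.059) = 0.2409
−0.302·log₂(0.302) = 0.5217
Sum ≈ 2.1729 → 2.173 bits.

2.173 bits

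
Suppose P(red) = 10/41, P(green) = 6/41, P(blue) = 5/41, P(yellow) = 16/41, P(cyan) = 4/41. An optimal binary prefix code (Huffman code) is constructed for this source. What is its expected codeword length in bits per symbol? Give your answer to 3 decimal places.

2.195 bits/symbol

Repeatedly combine the two least-probable nodes; the expected code length is the sum of the merged weights.
merge 4/41 + 5/41 → 9/41
merge 6/41 + 9/41 → 15/41
merge 10/41 + 15/41 → 25/41
merge 16/41 + 25/41 → 1
L = 9/41 + 15/41 + 25/41 + 1 = 90/41 ≈ 2.195 bits/symbol.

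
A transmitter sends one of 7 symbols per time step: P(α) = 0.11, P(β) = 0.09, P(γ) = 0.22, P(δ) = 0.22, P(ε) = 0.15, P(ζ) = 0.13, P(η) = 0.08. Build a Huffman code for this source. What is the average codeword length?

2.73 bits/symbol

Repeatedly combine the two least-probable nodes; the expected code length is the sum of the merged weights.
merge 2/25 + 9/100 → 17/100
merge 11/100 + 13/100 → 6/25
merge 3/20 + 17/100 → 8/25
merge 11/50 + 11/50 → 11/25
merge 6/25 + 8/25 → 14/25
merge 11/25 + 14/25 → 1
L = 17/100 + 6/25 + 8/25 + 11/25 + 14/25 + 1 = 273/100 = 2.73 bits/symbol.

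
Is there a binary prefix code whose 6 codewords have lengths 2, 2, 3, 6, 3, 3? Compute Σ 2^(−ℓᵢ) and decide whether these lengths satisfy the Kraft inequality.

With common denominator 2^6 = 64: Σ 2^(−ℓᵢ) = 16/64 + 16/64 + 8/64 + 1/64 + 8/64 + 8/64 = 57/64 = 0.890625.
Kraft's inequality requires Σ ≤ 1; here Σ = 0.890625 ≤ 1, so such a prefix code exists.

0.890625; yes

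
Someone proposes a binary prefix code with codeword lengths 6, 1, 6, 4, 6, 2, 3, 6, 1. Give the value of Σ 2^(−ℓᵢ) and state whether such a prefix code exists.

With common denominator 2^6 = 64: Σ 2^(−ℓᵢ) = 1/64 + 32/64 + 1/64 + 4/64 + 1/64 + 16/64 + 8/64 + 1/64 + 32/64 = 96/64 = 1.5.
Kraft's inequality requires Σ ≤ 1; here Σ = 1.5 > 1, so no such prefix code exists.

1.5; no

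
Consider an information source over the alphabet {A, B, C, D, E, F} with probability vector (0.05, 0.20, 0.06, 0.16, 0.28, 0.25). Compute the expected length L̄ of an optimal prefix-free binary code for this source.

2.38 bits/symbol

Repeatedly combine the two least-probable nodes; the expected code length is the sum of the merged weights.
merge 1/20 + 3/50 → 11/100
merge 11/100 + 4/25 → 27/100
merge 1/5 + 1/4 → 9/20
merge 27/100 + 7/25 → 11/20
merge 9/20 + 11/20 → 1
L = 11/100 + 27/100 + 9/20 + 11/20 + 1 = 119/50 = 2.38 bits/symbol.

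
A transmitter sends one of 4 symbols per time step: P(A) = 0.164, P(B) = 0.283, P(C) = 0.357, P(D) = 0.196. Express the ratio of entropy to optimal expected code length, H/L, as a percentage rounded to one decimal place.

96.7%

Entropy H = −Σ p log₂ p ≈ 1.9344 bits.
Huffman merges: 41/250+49/250→9/25; 283/1000+357/1000→16/25; 9/25+16/25→1. L = 2 ≈ 2.0000.
Efficiency = H/L = 1.9344/2.0000 = 96.7%.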